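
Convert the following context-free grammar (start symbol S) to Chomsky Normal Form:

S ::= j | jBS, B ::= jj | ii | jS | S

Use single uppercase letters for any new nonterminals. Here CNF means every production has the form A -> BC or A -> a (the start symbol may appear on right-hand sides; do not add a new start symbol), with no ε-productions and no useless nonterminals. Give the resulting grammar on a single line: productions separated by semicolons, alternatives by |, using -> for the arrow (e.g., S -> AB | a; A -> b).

S -> j | CE; A -> i; B -> j | AA | CC | CD | CS; C -> j; D -> BS; E -> BS

No ε-productions.
After unit-elimination: S -> j | jBS; B -> j | ii | jS | jj | jBS.
TERM: introduce A -> i, C -> j and substitute in every rule of length ≥2.
BIN: B -> CBS becomes B -> CD, D -> BS; S -> CBS becomes S -> CE, E -> BS.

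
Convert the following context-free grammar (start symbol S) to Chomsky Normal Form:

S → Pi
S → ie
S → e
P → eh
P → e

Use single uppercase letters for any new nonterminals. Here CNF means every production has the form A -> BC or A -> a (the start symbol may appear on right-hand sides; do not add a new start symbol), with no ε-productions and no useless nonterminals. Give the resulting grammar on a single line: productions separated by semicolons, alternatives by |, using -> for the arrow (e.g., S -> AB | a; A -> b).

No ε-productions.
No unit productions to eliminate.
TERM: introduce A -> e, B -> h, C -> i and substitute in every rule of length ≥2.

S -> e | CA | PC; A -> e; B -> h; C -> i; P -> e | AB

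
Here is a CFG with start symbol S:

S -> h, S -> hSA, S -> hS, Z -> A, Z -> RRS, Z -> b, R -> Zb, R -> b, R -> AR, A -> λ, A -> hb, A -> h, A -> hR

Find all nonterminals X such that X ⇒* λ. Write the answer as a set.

{A, Z}

Directly nullable (have an ε-rule): {A}.
Z is nullable via Z -> A (every symbol on the right is already known nullable).
Not nullable: R, S — each has a terminal in every rule's right-hand side or depends on a non-nullable symbol.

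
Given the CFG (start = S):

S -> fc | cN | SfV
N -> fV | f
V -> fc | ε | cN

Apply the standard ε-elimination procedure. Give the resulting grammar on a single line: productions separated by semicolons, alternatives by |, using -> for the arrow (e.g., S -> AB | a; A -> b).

Nullable set: {V}.
S -> SfV: V nullable, giving Sf | SfV.
N -> fV: V nullable, giving f | fV.
Drop V -> ε.
Unchanged (no nullable symbols): S -> cN; S -> fc; N -> f; V -> cN; V -> fc.

S -> Sf | cN | fc | SfV; N -> f | fV; V -> cN | fc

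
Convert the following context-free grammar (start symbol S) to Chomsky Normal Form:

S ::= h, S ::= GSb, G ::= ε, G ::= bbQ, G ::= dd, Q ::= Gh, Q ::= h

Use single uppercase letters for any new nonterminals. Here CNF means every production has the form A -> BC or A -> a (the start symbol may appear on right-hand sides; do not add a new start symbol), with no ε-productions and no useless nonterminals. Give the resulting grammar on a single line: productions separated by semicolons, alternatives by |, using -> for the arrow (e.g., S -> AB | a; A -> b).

Nullable: {G}; after ε-elimination: S -> h | Sb | GSb; G -> dd | bbQ; Q -> h | Gh.
No unit productions to eliminate.
TERM: introduce A -> b, B -> d, C -> h and substitute in every rule of length ≥2.
BIN: G -> AAQ becomes G -> AD, D -> AQ; S -> GSA becomes S -> GE, E -> SA.

S -> h | GE | SA; A -> b; B -> d; C -> h; D -> AQ; E -> SA; G -> AD | BB; Q -> h | GC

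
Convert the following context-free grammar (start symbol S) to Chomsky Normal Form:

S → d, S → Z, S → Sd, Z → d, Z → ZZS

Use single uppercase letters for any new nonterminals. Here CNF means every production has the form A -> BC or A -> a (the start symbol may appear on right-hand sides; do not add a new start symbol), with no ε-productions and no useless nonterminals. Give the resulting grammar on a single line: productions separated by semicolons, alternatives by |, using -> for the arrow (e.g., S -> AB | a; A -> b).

No ε-productions.
After unit-elimination: S -> d | Sd | ZZS; Z -> d | ZZS.
TERM: introduce A -> d and substitute in every rule of length ≥2.
BIN: S -> ZZS becomes S -> ZB, B -> ZS; Z -> ZZS becomes Z -> ZC, C -> ZS.

S -> d | SA | ZB; A -> d; B -> ZS; C -> ZS; Z -> d | ZC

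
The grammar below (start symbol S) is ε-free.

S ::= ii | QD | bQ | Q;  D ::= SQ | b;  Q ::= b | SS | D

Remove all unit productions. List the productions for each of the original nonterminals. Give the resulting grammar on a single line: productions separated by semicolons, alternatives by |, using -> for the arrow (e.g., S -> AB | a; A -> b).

S -> b | QD | SQ | SS | bQ | ii; D -> b | SQ; Q -> b | SQ | SS

Unit productions: Q->D, S->Q.
Unit pairs (A ⇒* B via units): (Q,D), (S,D), (S,Q).
S: inherits non-unit rules of {D, Q, S} → QD | SQ | SS | b | bQ | ii.
D: inherits non-unit rules of {D} → SQ | b.
Q: inherits non-unit rules of {D, Q} → SQ | SS | b.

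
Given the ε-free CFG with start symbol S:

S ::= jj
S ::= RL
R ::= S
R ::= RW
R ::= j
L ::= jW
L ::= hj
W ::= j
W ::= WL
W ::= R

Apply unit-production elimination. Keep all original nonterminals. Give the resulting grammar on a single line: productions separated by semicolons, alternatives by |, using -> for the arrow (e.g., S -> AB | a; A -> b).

Unit productions: R->S, W->R.
Unit pairs (A ⇒* B via units): (R,S), (W,R), (W,S).
S: inherits non-unit rules of {S} → RL | jj.
L: inherits non-unit rules of {L} → hj | jW.
R: inherits non-unit rules of {R, S} → RL | RW | j | jj.
W: inherits non-unit rules of {R, S, W} → RL | RW | WL | j | jj.

S -> RL | jj; L -> hj | jW; R -> j | RL | RW | jj; W -> j | RL | RW | WL | jj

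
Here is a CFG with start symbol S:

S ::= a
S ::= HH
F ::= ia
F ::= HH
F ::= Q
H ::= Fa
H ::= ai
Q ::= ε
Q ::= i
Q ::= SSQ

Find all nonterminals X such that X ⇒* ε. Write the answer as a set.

Directly nullable (have an ε-rule): {Q}.
F is nullable via F -> Q (every symbol on the right is already known nullable).
Not nullable: H, S — each has a terminal in every rule's right-hand side or depends on a non-nullable symbol.

{F, Q}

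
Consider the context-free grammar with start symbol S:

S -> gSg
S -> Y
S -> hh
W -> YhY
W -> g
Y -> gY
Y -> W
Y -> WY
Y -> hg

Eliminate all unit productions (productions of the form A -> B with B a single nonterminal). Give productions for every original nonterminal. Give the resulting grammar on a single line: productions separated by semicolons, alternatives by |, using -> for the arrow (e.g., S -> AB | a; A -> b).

S -> g | WY | gY | hg | hh | YhY | gSg; W -> g | YhY; Y -> g | WY | gY | hg | YhY

Unit productions: S->Y, Y->W.
Unit pairs (A ⇒* B via units): (S,W), (S,Y), (Y,W).
S: inherits non-unit rules of {S, W, Y} → WY | YhY | g | gSg | gY | hg | hh.
W: inherits non-unit rules of {W} → YhY | g.
Y: inherits non-unit rules of {W, Y} → WY | YhY | g | gY | hg.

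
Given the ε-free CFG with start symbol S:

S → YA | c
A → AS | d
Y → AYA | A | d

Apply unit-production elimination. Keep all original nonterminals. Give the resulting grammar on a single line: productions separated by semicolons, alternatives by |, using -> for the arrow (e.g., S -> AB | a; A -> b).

S -> c | YA; A -> d | AS; Y -> d | AS | AYA

Unit productions: Y->A.
Unit pairs (A ⇒* B via units): (Y,A).
S: inherits non-unit rules of {S} → YA | c.
A: inherits non-unit rules of {A} → AS | d.
Y: inherits non-unit rules of {A, Y} → AS | AYA | d.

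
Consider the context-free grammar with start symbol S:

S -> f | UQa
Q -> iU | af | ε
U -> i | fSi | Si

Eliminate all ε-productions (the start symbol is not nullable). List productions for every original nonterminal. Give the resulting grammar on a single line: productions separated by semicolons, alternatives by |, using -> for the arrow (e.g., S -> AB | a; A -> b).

S -> f | Ua | UQa; Q -> af | iU; U -> i | Si | fSi

Nullable set: {Q}.
S -> UQa: Q nullable, giving UQa | Ua.
Drop Q -> ε.
Unchanged (no nullable symbols): S -> f; Q -> af; Q -> iU; U -> Si; U -> fSi; U -> i.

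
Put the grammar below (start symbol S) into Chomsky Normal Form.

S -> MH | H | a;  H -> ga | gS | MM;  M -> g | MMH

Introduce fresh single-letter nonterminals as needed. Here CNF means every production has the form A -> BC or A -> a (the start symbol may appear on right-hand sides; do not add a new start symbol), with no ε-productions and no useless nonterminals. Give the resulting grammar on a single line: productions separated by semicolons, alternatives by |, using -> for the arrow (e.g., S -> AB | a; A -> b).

No ε-productions.
After unit-elimination: S -> a | MH | MM | gS | ga; H -> MM | gS | ga; M -> g | MMH.
TERM: introduce B -> a, A -> g and substitute in every rule of length ≥2.
BIN: M -> MMH becomes M -> MC, C -> MH.

S -> a | AB | AS | MH | MM; A -> g; B -> a; C -> MH; H -> AB | AS | MM; M -> g | MC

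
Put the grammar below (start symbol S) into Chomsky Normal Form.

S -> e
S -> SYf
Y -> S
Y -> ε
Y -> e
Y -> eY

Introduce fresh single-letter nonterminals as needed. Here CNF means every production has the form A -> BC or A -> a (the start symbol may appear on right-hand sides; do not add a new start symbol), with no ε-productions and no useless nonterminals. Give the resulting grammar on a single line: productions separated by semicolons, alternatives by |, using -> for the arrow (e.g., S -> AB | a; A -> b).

S -> e | SA | SC; A -> f; B -> e; C -> YA; D -> YA; Y -> e | BY | SA | SD

Nullable: {Y}; after ε-elimination: S -> e | Sf | SYf; Y -> S | e | eY.
After unit-elimination: S -> e | Sf | SYf; Y -> e | Sf | eY | SYf.
TERM: introduce B -> e, A -> f and substitute in every rule of length ≥2.
BIN: S -> SYA becomes S -> SC, C -> YA; Y -> SYA becomes Y -> SD, D -> YA.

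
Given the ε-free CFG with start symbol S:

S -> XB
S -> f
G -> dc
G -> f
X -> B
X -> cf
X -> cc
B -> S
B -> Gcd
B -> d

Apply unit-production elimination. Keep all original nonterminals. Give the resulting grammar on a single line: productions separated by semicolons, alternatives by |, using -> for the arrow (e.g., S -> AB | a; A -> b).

S -> f | XB; B -> d | f | XB | Gcd; G -> f | dc; X -> d | f | XB | cc | cf | Gcd

Unit productions: B->S, X->B.
Unit pairs (A ⇒* B via units): (B,S), (X,B), (X,S).
S: inherits non-unit rules of {S} → XB | f.
B: inherits non-unit rules of {B, S} → Gcd | XB | d | f.
G: inherits non-unit rules of {G} → dc | f.
X: inherits non-unit rules of {B, S, X} → Gcd | XB | cc | cf | d | f.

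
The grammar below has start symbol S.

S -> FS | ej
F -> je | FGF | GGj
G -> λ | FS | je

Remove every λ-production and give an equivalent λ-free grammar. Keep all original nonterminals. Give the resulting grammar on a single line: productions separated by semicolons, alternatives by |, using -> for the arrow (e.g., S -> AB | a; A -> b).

S -> FS | ej; F -> j | FF | Gj | je | FGF | GGj; G -> FS | je

Nullable set: {G}.
F -> FGF: G nullable, giving FF | FGF.
F -> GGj: G, G nullable, giving GGj | Gj | j.
Drop G -> λ.
Unchanged (no nullable symbols): S -> FS; S -> ej; F -> je; G -> FS; G -> je.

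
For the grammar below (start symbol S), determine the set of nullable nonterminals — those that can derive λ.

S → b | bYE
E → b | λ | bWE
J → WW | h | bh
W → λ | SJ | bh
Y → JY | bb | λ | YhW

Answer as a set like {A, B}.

Directly nullable (have an ε-rule): {E, W, Y}.
J is nullable via J -> WW (every symbol on the right is already known nullable).
Not nullable: S — each has a terminal in every rule's right-hand side or depends on a non-nullable symbol.

{E, J, W, Y}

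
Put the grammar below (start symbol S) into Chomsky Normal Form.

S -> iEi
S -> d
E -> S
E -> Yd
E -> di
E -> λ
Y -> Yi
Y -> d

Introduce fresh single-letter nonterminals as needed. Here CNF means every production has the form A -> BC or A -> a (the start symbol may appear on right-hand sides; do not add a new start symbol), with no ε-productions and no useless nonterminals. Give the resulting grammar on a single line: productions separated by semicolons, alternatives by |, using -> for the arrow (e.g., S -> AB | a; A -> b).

S -> d | BB | BD; A -> d; B -> i; C -> EB; D -> EB; E -> d | AB | BB | BC | YA; Y -> d | YB

Nullable: {E}; after ε-elimination: S -> d | ii | iEi; E -> S | Yd | di; Y -> d | Yi.
After unit-elimination: S -> d | ii | iEi; E -> d | Yd | di | ii | iEi; Y -> d | Yi.
TERM: introduce A -> d, B -> i and substitute in every rule of length ≥2.
BIN: E -> BEB becomes E -> BC, C -> EB; S -> BEB becomes S -> BD, D -> EB.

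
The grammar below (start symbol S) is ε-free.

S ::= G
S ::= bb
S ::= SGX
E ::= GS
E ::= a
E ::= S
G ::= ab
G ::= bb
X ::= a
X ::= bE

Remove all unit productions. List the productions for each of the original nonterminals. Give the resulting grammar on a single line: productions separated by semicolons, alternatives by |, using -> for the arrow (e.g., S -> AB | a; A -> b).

S -> ab | bb | SGX; E -> a | GS | ab | bb | SGX; G -> ab | bb; X -> a | bE

Unit productions: E->S, S->G.
Unit pairs (A ⇒* B via units): (E,G), (E,S), (S,G).
S: inherits non-unit rules of {G, S} → SGX | ab | bb.
E: inherits non-unit rules of {E, G, S} → GS | SGX | a | ab | bb.
G: inherits non-unit rules of {G} → ab | bb.
X: inherits non-unit rules of {X} → a | bE.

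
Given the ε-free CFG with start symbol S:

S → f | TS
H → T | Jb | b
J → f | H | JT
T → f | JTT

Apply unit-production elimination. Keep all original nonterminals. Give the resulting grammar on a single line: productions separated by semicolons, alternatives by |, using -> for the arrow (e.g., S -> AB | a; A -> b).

Unit productions: H->T, J->H.
Unit pairs (A ⇒* B via units): (H,T), (J,H), (J,T).
S: inherits non-unit rules of {S} → TS | f.
H: inherits non-unit rules of {H, T} → JTT | Jb | b | f.
J: inherits non-unit rules of {H, J, T} → JT | JTT | Jb | b | f.
T: inherits non-unit rules of {T} → JTT | f.

S -> f | TS; H -> b | f | Jb | JTT; J -> b | f | JT | Jb | JTT; T -> f | JTT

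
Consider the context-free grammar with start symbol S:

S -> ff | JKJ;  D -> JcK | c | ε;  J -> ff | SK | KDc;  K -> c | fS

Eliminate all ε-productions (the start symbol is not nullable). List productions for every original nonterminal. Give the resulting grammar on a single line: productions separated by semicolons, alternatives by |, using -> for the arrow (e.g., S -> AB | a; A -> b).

S -> ff | JKJ; D -> c | JcK; J -> Kc | SK | ff | KDc; K -> c | fS

Nullable set: {D}.
Drop D -> ε.
J -> KDc: D nullable, giving KDc | Kc.
Unchanged (no nullable symbols): S -> JKJ; S -> ff; D -> JcK; D -> c; J -> SK; J -> ff; K -> c; K -> fS.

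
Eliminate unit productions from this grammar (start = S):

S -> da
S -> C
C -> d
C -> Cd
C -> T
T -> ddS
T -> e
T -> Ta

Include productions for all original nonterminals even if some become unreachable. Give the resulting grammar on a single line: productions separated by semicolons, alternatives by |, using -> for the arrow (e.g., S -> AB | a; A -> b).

S -> d | e | Cd | Ta | da | ddS; C -> d | e | Cd | Ta | ddS; T -> e | Ta | ddS

Unit productions: C->T, S->C.
Unit pairs (A ⇒* B via units): (C,T), (S,C), (S,T).
S: inherits non-unit rules of {C, S, T} → Cd | Ta | d | da | ddS | e.
C: inherits non-unit rules of {C, T} → Cd | Ta | d | ddS | e.
T: inherits non-unit rules of {T} → Ta | ddS | e.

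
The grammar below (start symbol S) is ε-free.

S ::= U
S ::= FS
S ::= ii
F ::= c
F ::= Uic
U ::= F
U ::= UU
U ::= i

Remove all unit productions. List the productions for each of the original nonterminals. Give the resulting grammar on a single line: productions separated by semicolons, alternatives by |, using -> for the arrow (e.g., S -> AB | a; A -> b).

S -> c | i | FS | UU | ii | Uic; F -> c | Uic; U -> c | i | UU | Uic

Unit productions: S->U, U->F.
Unit pairs (A ⇒* B via units): (S,F), (S,U), (U,F).
S: inherits non-unit rules of {F, S, U} → FS | UU | Uic | c | i | ii.
F: inherits non-unit rules of {F} → Uic | c.
U: inherits non-unit rules of {F, U} → UU | Uic | c | i.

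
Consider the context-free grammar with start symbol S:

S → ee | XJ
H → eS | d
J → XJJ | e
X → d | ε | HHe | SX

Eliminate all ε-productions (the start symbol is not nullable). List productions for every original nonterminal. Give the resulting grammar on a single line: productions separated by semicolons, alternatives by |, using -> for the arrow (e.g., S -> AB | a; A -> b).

Nullable set: {X}.
S -> XJ: X nullable, giving J | XJ.
J -> XJJ: X nullable, giving JJ | XJJ.
Drop X -> ε.
X -> SX: X nullable, giving S | SX.
Unchanged (no nullable symbols): S -> ee; H -> d; H -> eS; J -> e; X -> HHe; X -> d.

S -> J | XJ | ee; H -> d | eS; J -> e | JJ | XJJ; X -> S | d | SX | HHe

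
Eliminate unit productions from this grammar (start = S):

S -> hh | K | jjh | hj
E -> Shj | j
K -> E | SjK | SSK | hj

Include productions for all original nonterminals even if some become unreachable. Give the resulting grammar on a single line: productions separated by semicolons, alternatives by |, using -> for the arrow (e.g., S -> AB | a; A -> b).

Unit productions: K->E, S->K.
Unit pairs (A ⇒* B via units): (K,E), (S,E), (S,K).
S: inherits non-unit rules of {E, K, S} → SSK | Shj | SjK | hh | hj | j | jjh.
E: inherits non-unit rules of {E} → Shj | j.
K: inherits non-unit rules of {E, K} → SSK | Shj | SjK | hj | j.

S -> j | hh | hj | SSK | Shj | SjK | jjh; E -> j | Shj; K -> j | hj | SSK | Shj | SjK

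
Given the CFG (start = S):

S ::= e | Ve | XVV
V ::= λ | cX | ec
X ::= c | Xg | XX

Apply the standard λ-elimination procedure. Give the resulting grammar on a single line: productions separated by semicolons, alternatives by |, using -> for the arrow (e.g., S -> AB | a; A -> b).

S -> X | e | Ve | XV | XVV; V -> cX | ec; X -> c | XX | Xg

Nullable set: {V}.
S -> Ve: V nullable, giving Ve | e.
S -> XVV: V, V nullable, giving X | XV | XVV.
Drop V -> λ.
Unchanged (no nullable symbols): S -> e; V -> cX; V -> ec; X -> XX; X -> Xg; X -> c.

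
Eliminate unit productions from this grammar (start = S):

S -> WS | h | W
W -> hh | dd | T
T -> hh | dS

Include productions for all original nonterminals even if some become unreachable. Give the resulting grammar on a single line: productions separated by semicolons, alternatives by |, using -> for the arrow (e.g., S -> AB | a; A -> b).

S -> h | WS | dS | dd | hh; T -> dS | hh; W -> dS | dd | hh

Unit productions: S->W, W->T.
Unit pairs (A ⇒* B via units): (S,T), (S,W), (W,T).
S: inherits non-unit rules of {S, T, W} → WS | dS | dd | h | hh.
T: inherits non-unit rules of {T} → dS | hh.
W: inherits non-unit rules of {T, W} → dS | dd | hh.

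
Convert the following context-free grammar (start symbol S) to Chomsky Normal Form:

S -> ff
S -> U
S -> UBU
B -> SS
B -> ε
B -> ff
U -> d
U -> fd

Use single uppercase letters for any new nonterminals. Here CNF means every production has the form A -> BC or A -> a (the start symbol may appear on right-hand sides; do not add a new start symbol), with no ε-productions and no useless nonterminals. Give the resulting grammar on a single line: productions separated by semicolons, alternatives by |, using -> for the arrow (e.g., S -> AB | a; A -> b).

S -> d | AA | AC | UD | UU; A -> f; B -> AA | SS; C -> d; D -> BU; U -> d | AC

Nullable: {B}; after ε-elimination: S -> U | UU | ff | UBU; B -> SS | ff; U -> d | fd.
After unit-elimination: S -> d | UU | fd | ff | UBU; B -> SS | ff; U -> d | fd.
TERM: introduce C -> d, A -> f and substitute in every rule of length ≥2.
BIN: S -> UBU becomes S -> UD, D -> BU.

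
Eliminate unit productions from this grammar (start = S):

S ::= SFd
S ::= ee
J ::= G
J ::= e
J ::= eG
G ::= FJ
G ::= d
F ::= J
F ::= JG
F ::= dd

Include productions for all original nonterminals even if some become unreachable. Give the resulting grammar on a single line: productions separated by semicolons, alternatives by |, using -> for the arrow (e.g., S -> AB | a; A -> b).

S -> ee | SFd; F -> d | e | FJ | JG | dd | eG; G -> d | FJ; J -> d | e | FJ | eG

Unit productions: F->J, J->G.
Unit pairs (A ⇒* B via units): (F,G), (F,J), (J,G).
S: inherits non-unit rules of {S} → SFd | ee.
F: inherits non-unit rules of {F, G, J} → FJ | JG | d | dd | e | eG.
G: inherits non-unit rules of {G} → FJ | d.
J: inherits non-unit rules of {G, J} → FJ | d | e | eG.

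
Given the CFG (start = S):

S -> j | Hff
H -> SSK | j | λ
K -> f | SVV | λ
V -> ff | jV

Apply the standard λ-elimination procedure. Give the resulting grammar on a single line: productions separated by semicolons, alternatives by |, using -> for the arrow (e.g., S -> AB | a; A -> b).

Nullable set: {H, K}.
S -> Hff: H nullable, giving Hff | ff.
Drop H -> λ.
H -> SSK: K nullable, giving SS | SSK.
Drop K -> λ.
Unchanged (no nullable symbols): S -> j; H -> j; K -> SVV; K -> f; V -> ff; V -> jV.

S -> j | ff | Hff; H -> j | SS | SSK; K -> f | SVV; V -> ff | jV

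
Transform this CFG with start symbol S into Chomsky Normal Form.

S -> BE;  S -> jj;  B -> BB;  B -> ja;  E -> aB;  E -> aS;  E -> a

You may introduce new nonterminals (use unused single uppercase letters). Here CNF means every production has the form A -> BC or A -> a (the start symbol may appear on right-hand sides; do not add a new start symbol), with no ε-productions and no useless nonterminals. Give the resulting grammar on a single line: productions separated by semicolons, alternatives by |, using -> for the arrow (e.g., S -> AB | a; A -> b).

S -> AA | BE; A -> j; B -> AC | BB; C -> a; E -> a | CB | CS

No ε-productions.
No unit productions to eliminate.
TERM: introduce C -> a, A -> j and substitute in every rule of length ≥2.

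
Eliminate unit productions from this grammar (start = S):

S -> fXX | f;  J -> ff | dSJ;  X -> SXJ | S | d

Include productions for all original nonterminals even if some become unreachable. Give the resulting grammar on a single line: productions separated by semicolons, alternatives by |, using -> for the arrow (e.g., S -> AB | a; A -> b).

Unit productions: X->S.
Unit pairs (A ⇒* B via units): (X,S).
S: inherits non-unit rules of {S} → f | fXX.
J: inherits non-unit rules of {J} → dSJ | ff.
X: inherits non-unit rules of {S, X} → SXJ | d | f | fXX.

S -> f | fXX; J -> ff | dSJ; X -> d | f | SXJ | fXX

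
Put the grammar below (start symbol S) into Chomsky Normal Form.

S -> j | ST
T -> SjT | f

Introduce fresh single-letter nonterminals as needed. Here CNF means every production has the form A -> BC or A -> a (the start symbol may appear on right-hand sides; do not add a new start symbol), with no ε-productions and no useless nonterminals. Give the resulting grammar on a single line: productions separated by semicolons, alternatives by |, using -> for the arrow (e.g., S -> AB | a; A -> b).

S -> j | ST; A -> j; B -> AT; T -> f | SB

No ε-productions.
No unit productions to eliminate.
TERM: introduce A -> j and substitute in every rule of length ≥2.
BIN: T -> SAT becomes T -> SB, B -> AT.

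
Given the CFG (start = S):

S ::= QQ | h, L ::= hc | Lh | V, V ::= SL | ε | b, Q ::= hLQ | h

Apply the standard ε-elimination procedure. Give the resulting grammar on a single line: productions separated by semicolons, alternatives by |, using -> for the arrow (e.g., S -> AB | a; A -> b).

Nullable set: {L, V}.
L -> Lh: L nullable, giving Lh | h.
L -> V: V nullable, giving V.
Q -> hLQ: L nullable, giving hLQ | hQ.
Drop V -> ε.
V -> SL: L nullable, giving S | SL.
Unchanged (no nullable symbols): S -> QQ; S -> h; L -> hc; Q -> h; V -> b.

S -> h | QQ; L -> V | h | Lh | hc; Q -> h | hQ | hLQ; V -> S | b | SL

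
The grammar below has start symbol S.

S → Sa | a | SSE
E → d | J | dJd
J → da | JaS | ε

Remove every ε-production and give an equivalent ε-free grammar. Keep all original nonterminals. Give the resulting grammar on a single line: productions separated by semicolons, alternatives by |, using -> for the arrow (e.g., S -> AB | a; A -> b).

Nullable set: {E, J}.
S -> SSE: E nullable, giving SS | SSE.
E -> J: J nullable, giving J.
E -> dJd: J nullable, giving dJd | dd.
Drop J -> ε.
J -> JaS: J nullable, giving JaS | aS.
Unchanged (no nullable symbols): S -> Sa; S -> a; E -> d; J -> da.

S -> a | SS | Sa | SSE; E -> J | d | dd | dJd; J -> aS | da | JaS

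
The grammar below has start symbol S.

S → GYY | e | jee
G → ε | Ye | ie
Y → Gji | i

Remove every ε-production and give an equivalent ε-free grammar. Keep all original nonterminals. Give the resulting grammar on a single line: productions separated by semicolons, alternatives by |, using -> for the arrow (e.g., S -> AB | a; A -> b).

Nullable set: {G}.
S -> GYY: G nullable, giving GYY | YY.
Drop G -> ε.
Y -> Gji: G nullable, giving Gji | ji.
Unchanged (no nullable symbols): S -> e; S -> jee; G -> Ye; G -> ie; Y -> i.

S -> e | YY | GYY | jee; G -> Ye | ie; Y -> i | ji | Gji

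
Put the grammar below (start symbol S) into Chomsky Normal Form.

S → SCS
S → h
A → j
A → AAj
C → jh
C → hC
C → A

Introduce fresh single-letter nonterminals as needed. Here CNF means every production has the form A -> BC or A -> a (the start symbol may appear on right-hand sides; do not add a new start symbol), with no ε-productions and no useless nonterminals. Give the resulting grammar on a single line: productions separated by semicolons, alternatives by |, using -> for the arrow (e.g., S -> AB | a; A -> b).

S -> h | SG; A -> j | AE; B -> j; C -> j | AF | BD | DC; D -> h; E -> AB; F -> AB; G -> CS

No ε-productions.
After unit-elimination: S -> h | SCS; A -> j | AAj; C -> j | hC | jh | AAj.
TERM: introduce D -> h, B -> j and substitute in every rule of length ≥2.
BIN: A -> AAB becomes A -> AE, E -> AB; C -> AAB becomes C -> AF, F -> AB; S -> SCS becomes S -> SG, G -> CS.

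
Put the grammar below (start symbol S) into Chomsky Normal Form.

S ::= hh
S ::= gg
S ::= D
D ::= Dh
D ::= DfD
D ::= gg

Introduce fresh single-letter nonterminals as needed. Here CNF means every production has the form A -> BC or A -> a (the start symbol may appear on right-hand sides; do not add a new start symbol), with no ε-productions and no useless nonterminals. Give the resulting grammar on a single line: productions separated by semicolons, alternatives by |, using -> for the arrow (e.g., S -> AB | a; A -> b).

S -> BB | CC | DB | DF; A -> f; B -> h; C -> g; D -> CC | DB | DE; E -> AD; F -> AD

No ε-productions.
After unit-elimination: S -> Dh | gg | hh | DfD; D -> Dh | gg | DfD.
TERM: introduce A -> f, C -> g, B -> h and substitute in every rule of length ≥2.
BIN: D -> DAD becomes D -> DE, E -> AD; S -> DAD becomes S -> DF, F -> AD.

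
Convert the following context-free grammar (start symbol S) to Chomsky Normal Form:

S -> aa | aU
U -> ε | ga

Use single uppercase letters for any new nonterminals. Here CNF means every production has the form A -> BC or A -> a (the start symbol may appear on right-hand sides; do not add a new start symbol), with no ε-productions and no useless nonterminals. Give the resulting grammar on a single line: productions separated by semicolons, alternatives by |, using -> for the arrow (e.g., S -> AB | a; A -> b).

Nullable: {U}; after ε-elimination: S -> a | aU | aa; U -> ga.
No unit productions to eliminate.
TERM: introduce A -> a, B -> g and substitute in every rule of length ≥2.

S -> a | AA | AU; A -> a; B -> g; U -> BA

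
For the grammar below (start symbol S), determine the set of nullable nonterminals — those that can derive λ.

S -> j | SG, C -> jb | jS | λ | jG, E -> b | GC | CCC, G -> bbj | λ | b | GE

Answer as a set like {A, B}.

{C, E, G}

Directly nullable (have an ε-rule): {C, G}.
E is nullable via E -> GC (every symbol on the right is already known nullable).
Not nullable: S — each has a terminal in every rule's right-hand side or depends on a non-nullable symbol.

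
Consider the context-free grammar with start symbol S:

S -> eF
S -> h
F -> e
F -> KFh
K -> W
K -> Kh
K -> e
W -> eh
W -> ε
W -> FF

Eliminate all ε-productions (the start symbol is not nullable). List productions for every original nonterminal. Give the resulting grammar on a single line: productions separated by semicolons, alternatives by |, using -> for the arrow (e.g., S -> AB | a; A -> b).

S -> h | eF; F -> e | Fh | KFh; K -> W | e | h | Kh; W -> FF | eh

Nullable set: {K, W}.
F -> KFh: K nullable, giving Fh | KFh.
K -> Kh: K nullable, giving Kh | h.
K -> W: W nullable, giving W.
Drop W -> ε.
Unchanged (no nullable symbols): S -> eF; S -> h; F -> e; K -> e; W -> FF; W -> eh.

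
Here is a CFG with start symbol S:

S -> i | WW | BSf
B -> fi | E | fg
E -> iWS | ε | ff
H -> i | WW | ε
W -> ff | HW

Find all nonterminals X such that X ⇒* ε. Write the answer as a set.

{B, E, H}

Directly nullable (have an ε-rule): {E, H}.
B is nullable via B -> E (every symbol on the right is already known nullable).
Not nullable: S, W — each has a terminal in every rule's right-hand side or depends on a non-nullable symbol.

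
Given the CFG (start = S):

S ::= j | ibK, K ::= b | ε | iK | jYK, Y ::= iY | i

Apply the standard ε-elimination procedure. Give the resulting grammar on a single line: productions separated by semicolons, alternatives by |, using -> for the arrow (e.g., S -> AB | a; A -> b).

Nullable set: {K}.
S -> ibK: K nullable, giving ib | ibK.
Drop K -> ε.
K -> iK: K nullable, giving i | iK.
K -> jYK: K nullable, giving jY | jYK.
Unchanged (no nullable symbols): S -> j; K -> b; Y -> i; Y -> iY.

S -> j | ib | ibK; K -> b | i | iK | jY | jYK; Y -> i | iY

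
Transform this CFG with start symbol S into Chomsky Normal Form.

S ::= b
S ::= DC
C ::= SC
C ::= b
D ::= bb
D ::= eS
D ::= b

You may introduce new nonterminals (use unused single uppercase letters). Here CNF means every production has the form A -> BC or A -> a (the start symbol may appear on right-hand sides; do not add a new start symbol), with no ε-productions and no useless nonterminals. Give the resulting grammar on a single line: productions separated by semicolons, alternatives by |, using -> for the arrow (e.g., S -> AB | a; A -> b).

S -> b | DC; A -> b; B -> e; C -> b | SC; D -> b | AA | BS

No ε-productions.
No unit productions to eliminate.
TERM: introduce A -> b, B -> e and substitute in every rule of length ≥2.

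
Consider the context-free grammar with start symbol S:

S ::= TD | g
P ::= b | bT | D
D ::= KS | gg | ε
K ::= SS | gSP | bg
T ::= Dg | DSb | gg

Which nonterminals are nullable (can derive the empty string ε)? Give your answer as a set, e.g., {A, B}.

Directly nullable (have an ε-rule): {D}.
P is nullable via P -> D (every symbol on the right is already known nullable).
Not nullable: K, S, T — each has a terminal in every rule's right-hand side or depends on a non-nullable symbol.

{D, P}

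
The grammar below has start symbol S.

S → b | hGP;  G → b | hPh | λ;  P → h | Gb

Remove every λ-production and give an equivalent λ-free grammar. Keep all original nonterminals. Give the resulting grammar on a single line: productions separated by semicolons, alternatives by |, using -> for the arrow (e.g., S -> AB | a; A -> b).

S -> b | hP | hGP; G -> b | hPh; P -> b | h | Gb

Nullable set: {G}.
S -> hGP: G nullable, giving hGP | hP.
Drop G -> λ.
P -> Gb: G nullable, giving Gb | b.
Unchanged (no nullable symbols): S -> b; G -> b; G -> hPh; P -> h.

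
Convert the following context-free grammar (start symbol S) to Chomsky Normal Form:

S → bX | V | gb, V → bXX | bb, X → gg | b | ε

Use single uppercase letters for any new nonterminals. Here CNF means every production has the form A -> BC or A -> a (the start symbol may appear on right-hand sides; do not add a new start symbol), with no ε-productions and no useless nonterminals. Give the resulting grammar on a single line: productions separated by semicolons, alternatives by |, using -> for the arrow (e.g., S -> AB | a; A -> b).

S -> b | AA | AC | AX | BA; A -> b; B -> g; C -> XX; X -> b | BB

Nullable: {X}; after ε-elimination: S -> V | b | bX | gb; V -> b | bX | bb | bXX; X -> b | gg.
After unit-elimination: S -> b | bX | bb | gb | bXX; V -> b | bX | bb | bXX; X -> b | gg.
TERM: introduce A -> b, B -> g and substitute in every rule of length ≥2.
BIN: S -> AXX becomes S -> AC, C -> XX; V -> AXX becomes V -> AD, D -> XX.
Drop unreachable/unproductive: V.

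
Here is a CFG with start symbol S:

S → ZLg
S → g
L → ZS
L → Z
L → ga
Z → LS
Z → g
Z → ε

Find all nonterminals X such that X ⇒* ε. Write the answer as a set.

{L, Z}

Directly nullable (have an ε-rule): {Z}.
L is nullable via L -> Z (every symbol on the right is already known nullable).
Not nullable: S — each has a terminal in every rule's right-hand side or depends on a non-nullable symbol.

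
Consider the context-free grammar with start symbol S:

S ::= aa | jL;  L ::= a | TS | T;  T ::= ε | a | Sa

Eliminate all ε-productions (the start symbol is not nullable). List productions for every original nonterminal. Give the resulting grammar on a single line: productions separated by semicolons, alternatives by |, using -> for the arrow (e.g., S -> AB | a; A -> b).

Nullable set: {L, T}.
S -> jL: L nullable, giving j | jL.
L -> T: T nullable, giving T.
L -> TS: T nullable, giving S | TS.
Drop T -> ε.
Unchanged (no nullable symbols): S -> aa; L -> a; T -> Sa; T -> a.

S -> j | aa | jL; L -> S | T | a | TS; T -> a | Sa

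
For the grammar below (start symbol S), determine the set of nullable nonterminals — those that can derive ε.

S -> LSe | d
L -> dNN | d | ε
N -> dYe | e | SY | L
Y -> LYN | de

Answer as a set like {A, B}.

Directly nullable (have an ε-rule): {L}.
N is nullable via N -> L (every symbol on the right is already known nullable).
Not nullable: S, Y — each has a terminal in every rule's right-hand side or depends on a non-nullable symbol.

{L, N}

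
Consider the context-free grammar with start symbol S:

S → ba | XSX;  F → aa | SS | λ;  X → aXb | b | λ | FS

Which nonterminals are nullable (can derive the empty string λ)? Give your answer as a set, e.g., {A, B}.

Directly nullable (have an ε-rule): {F, X}.
Not nullable: S — each has a terminal in every rule's right-hand side or depends on a non-nullable symbol.

{F, X}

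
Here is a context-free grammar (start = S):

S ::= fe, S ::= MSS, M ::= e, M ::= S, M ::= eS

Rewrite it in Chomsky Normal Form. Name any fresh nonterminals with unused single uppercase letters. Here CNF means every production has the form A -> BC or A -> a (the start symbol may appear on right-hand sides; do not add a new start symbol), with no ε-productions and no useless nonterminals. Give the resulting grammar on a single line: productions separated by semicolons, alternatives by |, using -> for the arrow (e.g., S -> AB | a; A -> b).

No ε-productions.
After unit-elimination: S -> fe | MSS; M -> e | eS | fe | MSS.
TERM: introduce A -> e, B -> f and substitute in every rule of length ≥2.
BIN: M -> MSS becomes M -> MC, C -> SS; S -> MSS becomes S -> MD, D -> SS.

S -> BA | MD; A -> e; B -> f; C -> SS; D -> SS; M -> e | AS | BA | MC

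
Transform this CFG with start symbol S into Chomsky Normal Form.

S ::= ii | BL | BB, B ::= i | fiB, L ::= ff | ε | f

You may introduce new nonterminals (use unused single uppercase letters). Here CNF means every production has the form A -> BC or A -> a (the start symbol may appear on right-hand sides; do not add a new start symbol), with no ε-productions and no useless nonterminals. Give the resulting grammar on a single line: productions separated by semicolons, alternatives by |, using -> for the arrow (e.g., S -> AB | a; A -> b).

Nullable: {L}; after ε-elimination: S -> B | BB | BL | ii; B -> i | fiB; L -> f | ff.
After unit-elimination: S -> i | BB | BL | ii | fiB; B -> i | fiB; L -> f | ff.
TERM: introduce A -> f, C -> i and substitute in every rule of length ≥2.
BIN: B -> ACB becomes B -> AD, D -> CB; S -> ACB becomes S -> AE, E -> CB.

S -> i | AE | BB | BL | CC; A -> f; B -> i | AD; C -> i; D -> CB; E -> CB; L -> f | AA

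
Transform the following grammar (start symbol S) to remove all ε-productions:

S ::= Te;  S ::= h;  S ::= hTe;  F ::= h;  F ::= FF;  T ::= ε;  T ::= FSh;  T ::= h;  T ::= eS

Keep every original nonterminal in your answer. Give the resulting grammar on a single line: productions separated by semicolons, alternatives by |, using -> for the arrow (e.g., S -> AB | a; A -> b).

S -> e | h | Te | he | hTe; F -> h | FF; T -> h | eS | FSh

Nullable set: {T}.
S -> Te: T nullable, giving Te | e.
S -> hTe: T nullable, giving hTe | he.
Drop T -> ε.
Unchanged (no nullable symbols): S -> h; F -> FF; F -> h; T -> FSh; T -> eS; T -> h.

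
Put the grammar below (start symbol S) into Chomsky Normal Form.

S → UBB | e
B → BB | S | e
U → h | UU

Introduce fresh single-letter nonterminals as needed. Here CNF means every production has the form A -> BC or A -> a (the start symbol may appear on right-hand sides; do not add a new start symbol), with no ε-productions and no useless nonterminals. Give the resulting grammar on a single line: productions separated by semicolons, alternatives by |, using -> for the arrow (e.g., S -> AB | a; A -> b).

S -> e | UC; A -> BB; B -> e | BB | UA; C -> BB; U -> h | UU

No ε-productions.
After unit-elimination: S -> e | UBB; B -> e | BB | UBB; U -> h | UU.
BIN: B -> UBB becomes B -> UA, A -> BB; S -> UBB becomes S -> UC, C -> BB.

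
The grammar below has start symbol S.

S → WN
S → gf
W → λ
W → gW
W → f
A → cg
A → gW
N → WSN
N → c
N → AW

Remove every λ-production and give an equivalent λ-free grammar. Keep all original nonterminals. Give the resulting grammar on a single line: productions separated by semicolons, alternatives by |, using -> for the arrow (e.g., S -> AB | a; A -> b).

S -> N | WN | gf; A -> g | cg | gW; N -> A | c | AW | SN | WSN; W -> f | g | gW

Nullable set: {W}.
S -> WN: W nullable, giving N | WN.
A -> gW: W nullable, giving g | gW.
N -> AW: W nullable, giving A | AW.
N -> WSN: W nullable, giving SN | WSN.
Drop W -> λ.
W -> gW: W nullable, giving g | gW.
Unchanged (no nullable symbols): S -> gf; A -> cg; N -> c; W -> f.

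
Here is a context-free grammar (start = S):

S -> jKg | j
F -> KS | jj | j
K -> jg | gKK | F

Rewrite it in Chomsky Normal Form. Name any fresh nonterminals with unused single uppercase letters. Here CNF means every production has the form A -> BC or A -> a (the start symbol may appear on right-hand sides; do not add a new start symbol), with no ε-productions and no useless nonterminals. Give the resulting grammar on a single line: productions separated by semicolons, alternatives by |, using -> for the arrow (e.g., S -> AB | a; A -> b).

No ε-productions.
After unit-elimination: S -> j | jKg; F -> j | KS | jj; K -> j | KS | jg | jj | gKK.
TERM: introduce B -> g, A -> j and substitute in every rule of length ≥2.
BIN: K -> BKK becomes K -> BC, C -> KK; S -> AKB becomes S -> AD, D -> KB.
Drop unreachable/unproductive: F.

S -> j | AD; A -> j; B -> g; C -> KK; D -> KB; K -> j | AA | AB | BC | KS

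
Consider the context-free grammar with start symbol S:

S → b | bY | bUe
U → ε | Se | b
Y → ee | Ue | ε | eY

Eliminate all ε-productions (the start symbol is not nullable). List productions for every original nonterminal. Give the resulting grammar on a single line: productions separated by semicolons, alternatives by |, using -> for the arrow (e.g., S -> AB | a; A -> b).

Nullable set: {U, Y}.
S -> bUe: U nullable, giving bUe | be.
S -> bY: Y nullable, giving b | bY.
Drop U -> ε.
Drop Y -> ε.
Y -> Ue: U nullable, giving Ue | e.
Y -> eY: Y nullable, giving e | eY.
Unchanged (no nullable symbols): S -> b; U -> Se; U -> b; Y -> ee.

S -> b | bY | be | bUe; U -> b | Se; Y -> e | Ue | eY | ee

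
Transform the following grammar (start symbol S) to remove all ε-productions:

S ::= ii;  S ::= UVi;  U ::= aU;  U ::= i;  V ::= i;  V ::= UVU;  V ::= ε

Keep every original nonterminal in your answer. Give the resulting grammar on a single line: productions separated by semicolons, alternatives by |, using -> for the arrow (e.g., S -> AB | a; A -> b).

Nullable set: {V}.
S -> UVi: V nullable, giving UVi | Ui.
Drop V -> ε.
V -> UVU: V nullable, giving UU | UVU.
Unchanged (no nullable symbols): S -> ii; U -> aU; U -> i; V -> i.

S -> Ui | ii | UVi; U -> i | aU; V -> i | UU | UVU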